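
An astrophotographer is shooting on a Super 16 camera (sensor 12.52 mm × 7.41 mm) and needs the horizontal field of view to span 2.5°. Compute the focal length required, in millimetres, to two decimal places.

286.89 mm

From α = 2·arctan(w/2f) we get f = w / (2·tan(α/2)).
With w = 12.52 mm and α/2 = 1.25°, tan(α/2) ≈ 0.02182, so f ≈ 12.52 / 0.04364 ≈ 286.8917 mm.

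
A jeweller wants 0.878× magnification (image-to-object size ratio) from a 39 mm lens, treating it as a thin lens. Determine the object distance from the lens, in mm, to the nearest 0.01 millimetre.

With m = dᵢ/dₒ and 1/f = 1/dₒ + 1/dᵢ, substituting dᵢ = m·dₒ gives 1/f = (1 + 1/m)/dₒ, hence dₒ = f·(1 + 1/m).
dₒ = 39 × (1 + 1/0.878) = 39 × 2.13895 ≈ 83.419 mm.

83.42 mm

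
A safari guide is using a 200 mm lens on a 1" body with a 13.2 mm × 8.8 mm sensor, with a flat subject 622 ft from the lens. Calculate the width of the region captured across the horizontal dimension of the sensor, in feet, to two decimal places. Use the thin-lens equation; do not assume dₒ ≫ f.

dₒ: 622 ft × 304.8 mm/ft = 189585.59 mm.
Similar triangles through the lens centre give W/dₒ = w/dᵢ; with 1/f = 1/dₒ + 1/dᵢ this gives W = w·(dₒ − f)/f.
W = 13.2 mm × (189586 − 200) / 200 = 13.2 × 946.9280 ≈ 12499.449 mm = 12499.449/304.8 ft = 41.0087 ft.

41.01 ft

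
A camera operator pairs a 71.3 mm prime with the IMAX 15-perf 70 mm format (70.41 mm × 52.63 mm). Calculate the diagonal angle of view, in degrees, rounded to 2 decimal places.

63.30°

Sensor diagonal = √(70.41² + 52.63²) = √7727.4850 ≈ 87.9061 mm.
Angle of view α = 2·arctan(d/2f) with d = 87.9061 mm and f = 71.3 mm.
d/2f = 0.61645; arctan(0.61645) ≈ 31.6519°, so α ≈ 63.3037°.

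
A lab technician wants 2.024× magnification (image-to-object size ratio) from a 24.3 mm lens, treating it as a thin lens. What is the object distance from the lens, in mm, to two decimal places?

36.31 mm

With m = dᵢ/dₒ and 1/f = 1/dₒ + 1/dᵢ, substituting dᵢ = m·dₒ gives 1/f = (1 + 1/m)/dₒ, hence dₒ = f·(1 + 1/m).
dₒ = 24.3 × (1 + 1/2.024) = 24.3 × 1.49407 ≈ 36.306 mm.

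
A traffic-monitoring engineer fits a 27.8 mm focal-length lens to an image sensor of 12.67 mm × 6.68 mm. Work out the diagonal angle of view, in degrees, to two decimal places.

Sensor diagonal = √(12.67² + 6.68²) = √205.1513 ≈ 14.3231 mm.
Angle of view α = 2·arctan(d/2f) with d = 14.3231 mm and f = 27.8 mm.
d/2f = 0.25761; arctan(0.25761) ≈ 14.4459°, so α ≈ 28.8917°.

28.89°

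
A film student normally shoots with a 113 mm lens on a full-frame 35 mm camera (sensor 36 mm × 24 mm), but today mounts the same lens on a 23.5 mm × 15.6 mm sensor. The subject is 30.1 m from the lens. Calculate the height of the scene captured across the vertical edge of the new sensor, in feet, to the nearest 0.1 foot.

The focal length stays 113 mm; the relevant sensor dimension is now h = 15.6 mm. Object distance dₒ = 30.1 m = 30100 mm.
Thin-lens field height W = h·(dₒ − f)/f = 15.6 × (30100 − 113)/113 ≈ 4139.798 mm = 4139.798/304.8 ft = 13.582 ft.

13.6 ft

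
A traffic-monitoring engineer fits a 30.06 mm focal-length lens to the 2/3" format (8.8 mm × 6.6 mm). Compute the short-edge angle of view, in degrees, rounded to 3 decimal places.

12.530°

Angle of view α = 2·arctan(h/2f) with h = 6.6 mm and f = 30.06 mm.
h/2f = 0.10978; arctan(0.10978) ≈ 6.2649°, so α ≈ 12.5297°.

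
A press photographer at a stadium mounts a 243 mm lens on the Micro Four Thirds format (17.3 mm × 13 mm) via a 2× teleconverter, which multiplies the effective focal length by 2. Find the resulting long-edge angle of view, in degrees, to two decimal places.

Effective focal length f = 243 × 2 = 486 mm.
α = 2·arctan(17.3 / (2 × 486)) = 2·arctan(0.01780) ≈ 2.0393°.

2.04°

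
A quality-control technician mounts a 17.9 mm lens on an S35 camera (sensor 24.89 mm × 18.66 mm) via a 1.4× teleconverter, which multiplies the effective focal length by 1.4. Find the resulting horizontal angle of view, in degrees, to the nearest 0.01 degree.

Effective focal length f = 17.9 × 1.4 = 25.06 mm.
α = 2·arctan(24.89 / (2 × 25.06)) = 2·arctan(0.49661) ≈ 52.8187°.

52.82°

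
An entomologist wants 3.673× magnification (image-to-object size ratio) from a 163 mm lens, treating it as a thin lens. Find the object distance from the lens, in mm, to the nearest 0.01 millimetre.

207.38 mm

With m = dᵢ/dₒ and 1/f = 1/dₒ + 1/dᵢ, substituting dᵢ = m·dₒ gives 1/f = (1 + 1/m)/dₒ, hence dₒ = f·(1 + 1/m).
dₒ = 163 × (1 + 1/3.673) = 163 × 1.27226 ≈ 207.378 mm.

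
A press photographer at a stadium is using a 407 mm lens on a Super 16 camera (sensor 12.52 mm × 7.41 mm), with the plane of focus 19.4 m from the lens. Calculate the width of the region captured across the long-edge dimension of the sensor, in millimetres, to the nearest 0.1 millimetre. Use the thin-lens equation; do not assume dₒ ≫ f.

dₒ: 19.4 m = 19400 mm.
Similar triangles through the lens centre give W/dₒ = w/dᵢ; with 1/f = 1/dₒ + 1/dᵢ this gives W = w·(dₒ − f)/f.
W = 12.52 mm × (19400 − 407) / 407 = 12.52 × 46.6658 ≈ 584.256 mm.

584.3 mm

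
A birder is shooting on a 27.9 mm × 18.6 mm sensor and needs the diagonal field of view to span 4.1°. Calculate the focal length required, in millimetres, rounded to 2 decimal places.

468.39 mm

Sensor diagonal = √(27.9² + 18.6²) = √1124.3700 ≈ 33.5316 mm.
From α = 2·arctan(d/2f) we get f = d / (2·tan(α/2)).
With d = 33.5316 mm and α/2 = 2.05°, tan(α/2) ≈ 0.03579, so f ≈ 33.5316 / 0.07159 ≈ 468.3904 mm.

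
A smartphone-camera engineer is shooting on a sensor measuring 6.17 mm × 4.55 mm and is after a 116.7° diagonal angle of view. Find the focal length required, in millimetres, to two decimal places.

2.36 mm

Sensor diagonal = √(6.17² + 4.55²) = √58.7714 ≈ 7.6663 mm.
From α = 2·arctan(d/2f) we get f = d / (2·tan(α/2)).
With d = 7.6663 mm and α/2 = 58.35°, tan(α/2) ≈ 1.62230, so f ≈ 7.6663 / 3.24461 ≈ 2.3628 mm.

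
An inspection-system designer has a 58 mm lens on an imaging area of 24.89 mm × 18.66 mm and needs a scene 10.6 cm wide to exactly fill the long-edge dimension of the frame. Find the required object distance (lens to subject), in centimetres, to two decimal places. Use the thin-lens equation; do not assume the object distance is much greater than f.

W: 10.6 cm = 106 mm.
Magnification m = w/W = dᵢ/dₒ; combined with 1/f = 1/dₒ + 1/dᵢ this gives dₒ = f·(1 + W/w).
dₒ = 58 mm × (1 + 106/24.89) = 58 × 5.2587 ≈ 305.007 mm = 30.5007 cm.

30.50 cm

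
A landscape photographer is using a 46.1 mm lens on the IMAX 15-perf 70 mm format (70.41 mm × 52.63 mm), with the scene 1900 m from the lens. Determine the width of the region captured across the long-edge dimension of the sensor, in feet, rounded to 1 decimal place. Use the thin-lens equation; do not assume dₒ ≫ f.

9520.5 ft

dₒ: 1900 m = 1.9e+06 mm.
Similar triangles through the lens centre give W/dₒ = w/dᵢ; with 1/f = 1/dₒ + 1/dᵢ this gives W = w·(dₒ − f)/f.
W = 70.41 mm × (1.9e+06 − 46.1) / 46.1 = 70.41 × 41213.7505 ≈ 2901860.176 mm = 2901860.176/304.8 ft = 9520.54 ft.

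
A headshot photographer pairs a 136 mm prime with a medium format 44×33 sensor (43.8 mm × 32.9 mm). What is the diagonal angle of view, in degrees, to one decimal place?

Sensor diagonal = √(43.8² + 32.9²) = √3000.8500 ≈ 54.7800 mm.
Angle of view α = 2·arctan(d/2f) with d = 54.7800 mm and f = 136 mm.
d/2f = 0.20140; arctan(0.20140) ≈ 11.3869°, so α ≈ 22.7738°.

22.8°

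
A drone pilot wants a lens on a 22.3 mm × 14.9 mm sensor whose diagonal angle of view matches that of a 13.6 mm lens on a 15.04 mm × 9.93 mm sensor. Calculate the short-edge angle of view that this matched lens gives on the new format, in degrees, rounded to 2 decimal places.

40.42°

Sensor diagonal = √(15.04² + 9.93²) = √324.8065 ≈ 18.0224 mm.
Sensor diagonal = √(22.3² + 14.9²) = √719.3000 ≈ 26.8198 mm.
Equal diagonal AOV ⇒ f₂ = f₁ · 26.8198/18.0224 = 13.6 × 1.48814 ≈ 20.2387 mm.
Short-edge AOV on the new format = 2·arctan(14.9 / (2 × 20.2387)) = 2·arctan(0.36811) ≈ 40.4181°.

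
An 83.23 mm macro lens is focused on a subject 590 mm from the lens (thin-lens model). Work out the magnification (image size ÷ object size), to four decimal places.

0.1642×

Thin lens: 1/f = 1/dₒ + 1/dᵢ → 1/dᵢ = 1/83.23 − 1/590 = 0.0103200 mm⁻¹, so dᵢ ≈ 96.8994 mm.
Magnification m = dᵢ/dₒ = 96.8994/590 ≈ 0.16424.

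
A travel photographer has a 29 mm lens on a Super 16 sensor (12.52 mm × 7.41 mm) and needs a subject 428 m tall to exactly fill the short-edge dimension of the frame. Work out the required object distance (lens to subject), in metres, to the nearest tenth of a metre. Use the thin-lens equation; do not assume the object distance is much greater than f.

1675.1 m

W: 428 m = 428000 mm.
Magnification m = h/W = dᵢ/dₒ; combined with 1/f = 1/dₒ + 1/dᵢ this gives dₒ = f·(1 + W/h).
dₒ = 29 mm × (1 + 428000/7.41) = 29 × 57760.7841 ≈ 1675062.738 mm = 1675.06 m.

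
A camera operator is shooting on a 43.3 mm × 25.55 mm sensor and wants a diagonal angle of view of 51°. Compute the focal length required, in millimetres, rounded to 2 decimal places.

52.70 mm

Sensor diagonal = √(43.3² + 25.55²) = √2527.6925 ≈ 50.2762 mm.
From α = 2·arctan(d/2f) we get f = d / (2·tan(α/2)).
With d = 50.2762 mm and α/2 = 25.5°, tan(α/2) ≈ 0.47698, so f ≈ 50.2762 / 0.95395 ≈ 52.7031 mm.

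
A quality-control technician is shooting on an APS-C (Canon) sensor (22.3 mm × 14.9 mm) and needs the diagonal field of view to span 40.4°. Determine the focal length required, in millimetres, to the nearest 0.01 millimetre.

36.45 mm

Sensor diagonal = √(22.3² + 14.9²) = √719.3000 ≈ 26.8198 mm.
From α = 2·arctan(d/2f) we get f = d / (2·tan(α/2)).
With d = 26.8198 mm and α/2 = 20.2°, tan(α/2) ≈ 0.36793, so f ≈ 26.8198 / 0.73586 ≈ 36.4470 mm.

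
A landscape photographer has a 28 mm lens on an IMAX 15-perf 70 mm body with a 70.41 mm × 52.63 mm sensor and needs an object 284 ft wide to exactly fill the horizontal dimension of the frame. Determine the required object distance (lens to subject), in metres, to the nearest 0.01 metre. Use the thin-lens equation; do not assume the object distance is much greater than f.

W: 284 ft × 304.8 mm/ft = 86563.20 mm.
Magnification m = w/W = dᵢ/dₒ; combined with 1/f = 1/dₒ + 1/dᵢ this gives dₒ = f·(1 + W/w).
dₒ = 28 mm × (1 + 86563.2/70.41) = 28 × 1230.4162 ≈ 34451.655 mm = 34.4517 m.

34.45 m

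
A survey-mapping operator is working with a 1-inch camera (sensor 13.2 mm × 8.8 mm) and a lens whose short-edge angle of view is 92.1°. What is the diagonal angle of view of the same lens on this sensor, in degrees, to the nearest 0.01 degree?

123.73°

From the short-edge AOV: f = 8.8 / (2·tan(46.05°)) = 8.8 / 2.07468 ≈ 4.2416 mm.
Sensor diagonal = √(13.2² + 8.8²) = √251.6800 ≈ 15.8644 mm.
Diagonal AOV = 2·arctan(15.8644 / (2 × 4.2416)) = 2·arctan(1.87009) ≈ 123.7302°.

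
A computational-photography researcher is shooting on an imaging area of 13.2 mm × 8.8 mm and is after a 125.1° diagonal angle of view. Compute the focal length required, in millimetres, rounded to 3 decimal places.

Sensor diagonal = √(13.2² + 8.8²) = √251.6800 ≈ 15.8644 mm.
From α = 2·arctan(d/2f) we get f = d / (2·tan(α/2)).
With d = 15.8644 mm and α/2 = 62.55°, tan(α/2) ≈ 1.92508, so f ≈ 15.8644 / 3.85016 ≈ 4.1205 mm.

4.120 mm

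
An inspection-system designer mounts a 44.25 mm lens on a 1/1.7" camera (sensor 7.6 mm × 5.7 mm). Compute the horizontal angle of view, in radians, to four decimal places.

Angle of view α = 2·arctan(w/2f) with w = 7.6 mm and f = 44.25 mm.
w/2f = 0.08588; arctan(0.08588) ≈ 0.0857 rad, so α ≈ 0.1713 rad.

0.1713 rad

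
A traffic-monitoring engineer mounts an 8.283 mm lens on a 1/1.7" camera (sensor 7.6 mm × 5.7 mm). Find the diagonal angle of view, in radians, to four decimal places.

Sensor diagonal = √(7.6² + 5.7²) = √90.2500 ≈ 9.5000 mm.
Angle of view α = 2·arctan(d/2f) with d = 9.5000 mm and f = 8.283 mm.
d/2f = 0.57346; arctan(0.57346) ≈ 0.5207 rad, so α ≈ 1.0414 rad.

1.0414 rad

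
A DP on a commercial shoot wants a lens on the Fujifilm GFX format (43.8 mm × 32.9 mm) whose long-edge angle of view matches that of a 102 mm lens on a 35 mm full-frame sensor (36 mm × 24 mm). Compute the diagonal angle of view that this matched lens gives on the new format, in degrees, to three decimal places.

24.892°

Equal long-edge AOV ⇒ f₂ = f₁ · 43.8/36 = 102 × 1.21667 ≈ 124.1000 mm.
Sensor diagonal = √(43.8² + 32.9²) = √3000.8500 ≈ 54.7800 mm.
Diagonal AOV on the new format = 2·arctan(54.7800 / (2 × 124.1000)) = 2·arctan(0.22071) ≈ 24.8923°.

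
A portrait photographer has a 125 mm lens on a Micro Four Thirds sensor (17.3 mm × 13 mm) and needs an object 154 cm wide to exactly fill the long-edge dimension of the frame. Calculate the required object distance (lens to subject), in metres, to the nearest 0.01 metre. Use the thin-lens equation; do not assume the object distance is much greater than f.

11.25 m

W: 154 cm = 1540 mm.
Magnification m = w/W = dᵢ/dₒ; combined with 1/f = 1/dₒ + 1/dᵢ this gives dₒ = f·(1 + W/w).
dₒ = 125 mm × (1 + 1540/17.3) = 125 × 90.0173 ≈ 11252.168 mm = 11.2522 m.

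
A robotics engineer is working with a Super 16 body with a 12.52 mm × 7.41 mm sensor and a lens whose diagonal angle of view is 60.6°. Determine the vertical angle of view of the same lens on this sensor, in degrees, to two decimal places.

Sensor diagonal = √(12.52² + 7.41²) = √211.6585 ≈ 14.5485 mm.
From the diagonal AOV: f = 14.5485 / (2·tan(30.3°)) = 14.5485 / 1.16871 ≈ 12.4484 mm.
Vertical AOV = 2·arctan(7.41 / (2 × 12.4484)) = 2·arctan(0.29763) ≈ 33.1491°.

33.15°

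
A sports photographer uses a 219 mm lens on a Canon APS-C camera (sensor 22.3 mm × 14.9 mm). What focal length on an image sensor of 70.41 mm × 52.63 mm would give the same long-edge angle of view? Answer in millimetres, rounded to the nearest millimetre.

Equal angle of view means equal width/f ratio, so f₂ = f₁ · (width₂/width₁) = 219 × 70.41/22.3.
f₂ = 219 × 3.15740 ≈ 691.470 mm.

691 mm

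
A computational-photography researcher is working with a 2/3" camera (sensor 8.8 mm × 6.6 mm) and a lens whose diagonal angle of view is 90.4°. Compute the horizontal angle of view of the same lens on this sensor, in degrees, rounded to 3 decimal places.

Sensor diagonal = √(8.8² + 6.6²) = √121.0000 ≈ 11.0000 mm.
From the diagonal AOV: f = 11.0000 / (2·tan(45.2°)) = 11.0000 / 2.01401 ≈ 5.4617 mm.
Horizontal AOV = 2·arctan(8.8 / (2 × 5.4617)) = 2·arctan(0.80560) ≈ 77.7102°.

77.710°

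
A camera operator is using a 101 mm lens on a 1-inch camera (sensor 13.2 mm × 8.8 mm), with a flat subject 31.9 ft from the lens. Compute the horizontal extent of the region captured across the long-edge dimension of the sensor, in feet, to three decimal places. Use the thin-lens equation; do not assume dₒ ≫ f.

4.126 ft

dₒ: 31.9 ft × 304.8 mm/ft = 9723.12 mm.
Similar triangles through the lens centre give W/dₒ = w/dᵢ; with 1/f = 1/dₒ + 1/dᵢ this gives W = w·(dₒ − f)/f.
W = 13.2 mm × (9723.12 − 101) / 101 = 13.2 × 95.2685 ≈ 1257.544 mm = 1257.544/304.8 ft = 4.1258 ft.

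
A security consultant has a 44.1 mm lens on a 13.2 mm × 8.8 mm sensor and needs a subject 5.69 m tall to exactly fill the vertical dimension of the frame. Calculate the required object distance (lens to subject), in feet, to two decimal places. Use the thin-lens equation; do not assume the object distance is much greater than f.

W: 5.69 m = 5690 mm.
Magnification m = h/W = dᵢ/dₒ; combined with 1/f = 1/dₒ + 1/dᵢ this gives dₒ = f·(1 + W/h).
dₒ = 44.1 mm × (1 + 5690/8.8) = 44.1 × 647.5909 ≈ 28558.759 mm = 28558.759/304.8 ft = 93.6967 ft.

93.70 ft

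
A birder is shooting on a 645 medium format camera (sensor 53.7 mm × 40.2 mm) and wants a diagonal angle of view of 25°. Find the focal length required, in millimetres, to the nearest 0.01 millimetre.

151.29 mm

Sensor diagonal = √(53.7² + 40.2²) = √4499.7300 ≈ 67.0800 mm.
From α = 2·arctan(d/2f) we get f = d / (2·tan(α/2)).
With d = 67.0800 mm and α/2 = 12.5°, tan(α/2) ≈ 0.22169, so f ≈ 67.0800 / 0.44339 ≈ 151.2892 mm.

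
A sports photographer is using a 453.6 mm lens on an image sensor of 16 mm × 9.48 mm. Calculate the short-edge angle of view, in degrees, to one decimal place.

Angle of view α = 2·arctan(h/2f) with h = 9.48 mm and f = 453.6 mm.
h/2f = 0.01045; arctan(0.01045) ≈ 0.5987°, so α ≈ 1.1974°.

1.2°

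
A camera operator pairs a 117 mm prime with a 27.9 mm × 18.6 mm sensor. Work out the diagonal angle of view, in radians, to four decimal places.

0.2847 rad

Sensor diagonal = √(27.9² + 18.6²) = √1124.3700 ≈ 33.5316 mm.
Angle of view α = 2·arctan(d/2f) with d = 33.5316 mm and f = 117 mm.
d/2f = 0.14330; arctan(0.14330) ≈ 0.1423 rad, so α ≈ 0.2847 rad.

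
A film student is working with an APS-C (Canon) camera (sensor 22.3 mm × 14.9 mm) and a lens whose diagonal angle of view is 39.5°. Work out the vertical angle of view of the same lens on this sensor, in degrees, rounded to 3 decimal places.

Sensor diagonal = √(22.3² + 14.9²) = √719.3000 ≈ 26.8198 mm.
From the diagonal AOV: f = 26.8198 / (2·tan(19.75°)) = 26.8198 / 0.71807 ≈ 37.3496 mm.
Vertical AOV = 2·arctan(14.9 / (2 × 37.3496)) = 2·arctan(0.19947) ≈ 22.5611°.

22.561°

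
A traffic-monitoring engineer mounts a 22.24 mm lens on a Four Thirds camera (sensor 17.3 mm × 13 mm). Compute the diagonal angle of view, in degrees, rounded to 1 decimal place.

51.9°

Sensor diagonal = √(17.3² + 13²) = √468.2900 ≈ 21.6400 mm.
Angle of view α = 2·arctan(d/2f) with d = 21.6400 mm and f = 22.24 mm.
d/2f = 0.48651; arctan(0.48651) ≈ 25.9434°, so α ≈ 51.8869°.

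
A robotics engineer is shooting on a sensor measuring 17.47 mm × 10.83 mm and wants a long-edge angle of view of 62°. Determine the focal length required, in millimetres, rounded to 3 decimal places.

From α = 2·arctan(w/2f) we get f = w / (2·tan(α/2)).
With w = 17.47 mm and α/2 = 31°, tan(α/2) ≈ 0.60086, so f ≈ 17.47 / 1.20172 ≈ 14.5375 mm.

14.537 mm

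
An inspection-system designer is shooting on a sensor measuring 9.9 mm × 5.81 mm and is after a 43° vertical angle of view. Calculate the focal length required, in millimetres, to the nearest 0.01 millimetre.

7.37 mm

From α = 2·arctan(h/2f) we get f = h / (2·tan(α/2)).
With h = 5.81 mm and α/2 = 21.5°, tan(α/2) ≈ 0.39391, so f ≈ 5.81 / 0.78782 ≈ 7.3748 mm.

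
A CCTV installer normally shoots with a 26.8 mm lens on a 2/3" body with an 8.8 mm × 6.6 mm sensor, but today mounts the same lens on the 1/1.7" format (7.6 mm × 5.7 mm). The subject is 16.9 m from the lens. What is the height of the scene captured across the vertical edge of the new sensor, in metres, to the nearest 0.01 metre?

The focal length stays 26.8 mm; the relevant sensor dimension is now h = 5.7 mm. Object distance dₒ = 16.9 m = 16900 mm.
Thin-lens field height W = h·(dₒ − f)/f = 5.7 × (16900 − 26.8)/26.8 ≈ 3588.703 mm = 3.5887 m.

3.59 m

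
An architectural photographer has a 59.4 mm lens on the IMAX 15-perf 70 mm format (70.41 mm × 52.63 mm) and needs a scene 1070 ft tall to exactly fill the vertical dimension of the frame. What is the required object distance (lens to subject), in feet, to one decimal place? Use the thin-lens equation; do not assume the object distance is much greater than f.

W: 1070 ft × 304.8 mm/ft = 326135.99 mm.
Magnification m = h/W = dᵢ/dₒ; combined with 1/f = 1/dₒ + 1/dᵢ this gives dₒ = f·(1 + W/h).
dₒ = 59.4 mm × (1 + 326136/52.63) = 59.4 × 6197.7697 ≈ 368147.520 mm = 368147.520/304.8 ft = 1207.83 ft.

1207.8 ft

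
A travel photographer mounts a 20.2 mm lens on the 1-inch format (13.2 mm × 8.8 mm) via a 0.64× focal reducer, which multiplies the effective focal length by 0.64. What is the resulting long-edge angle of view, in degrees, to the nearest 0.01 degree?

54.09°

Effective focal length f = 20.2 × 0.64 = 12.928 mm.
α = 2·arctan(13.2 / (2 × 12.928)) = 2·arctan(0.51052) ≈ 54.0904°.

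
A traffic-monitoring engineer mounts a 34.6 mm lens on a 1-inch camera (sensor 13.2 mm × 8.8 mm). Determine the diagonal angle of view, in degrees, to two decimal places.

25.82°

Sensor diagonal = √(13.2² + 8.8²) = √251.6800 ≈ 15.8644 mm.
Angle of view α = 2·arctan(d/2f) with d = 15.8644 mm and f = 34.6 mm.
d/2f = 0.22925; arctan(0.22925) ≈ 12.9122°, so α ≈ 25.8244°.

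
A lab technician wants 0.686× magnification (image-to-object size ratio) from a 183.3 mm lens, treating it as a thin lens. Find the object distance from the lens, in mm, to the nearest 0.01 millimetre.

450.50 mm

With m = dᵢ/dₒ and 1/f = 1/dₒ + 1/dᵢ, substituting dᵢ = m·dₒ gives 1/f = (1 + 1/m)/dₒ, hence dₒ = f·(1 + 1/m).
dₒ = 183.3 × (1 + 1/0.686) = 183.3 × 2.45773 ≈ 450.501 mm.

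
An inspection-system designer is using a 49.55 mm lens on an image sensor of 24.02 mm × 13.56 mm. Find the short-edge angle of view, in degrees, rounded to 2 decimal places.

15.58°

Angle of view α = 2·arctan(h/2f) with h = 13.56 mm and f = 49.55 mm.
h/2f = 0.13683; arctan(0.13683) ≈ 7.7915°, so α ≈ 15.5830°.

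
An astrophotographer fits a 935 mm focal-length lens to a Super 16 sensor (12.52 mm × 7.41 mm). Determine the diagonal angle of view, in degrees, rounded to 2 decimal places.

0.89°

Sensor diagonal = √(12.52² + 7.41²) = √211.6585 ≈ 14.5485 mm.
Angle of view α = 2·arctan(d/2f) with d = 14.5485 mm and f = 935 mm.
d/2f = 0.00778; arctan(0.00778) ≈ 0.4457°, so α ≈ 0.8915°.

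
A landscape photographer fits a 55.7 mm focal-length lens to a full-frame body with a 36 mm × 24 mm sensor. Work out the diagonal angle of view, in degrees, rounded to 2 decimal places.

42.45°

Sensor diagonal = √(36² + 24²) = √1872.0000 ≈ 43.2666 mm.
Angle of view α = 2·arctan(d/2f) with d = 43.2666 mm and f = 55.7 mm.
d/2f = 0.38839; arctan(0.38839) ≈ 21.2257°, so α ≈ 42.4513°.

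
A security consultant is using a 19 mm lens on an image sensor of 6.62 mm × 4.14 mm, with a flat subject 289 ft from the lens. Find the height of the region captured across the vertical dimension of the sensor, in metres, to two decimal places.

dₒ: 289 ft × 304.8 mm/ft = 88087.20 mm.
Similar triangles through the lens centre give W/dₒ = h/dᵢ; with 1/f = 1/dₒ + 1/dᵢ this gives W = h·(dₒ − f)/f.
W = 4.14 mm × (88087.2 − 19) / 19 = 4.14 × 4635.1683 ≈ 19189.597 mm = 19.1896 m.

19.19 m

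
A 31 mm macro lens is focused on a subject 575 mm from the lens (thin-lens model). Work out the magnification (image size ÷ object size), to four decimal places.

Thin lens: 1/f = 1/dₒ + 1/dᵢ → 1/dᵢ = 1/31 − 1/575 = 0.0305189 mm⁻¹, so dᵢ ≈ 32.7665 mm.
Magnification m = dᵢ/dₒ = 32.7665/575 ≈ 0.05699.

0.0570×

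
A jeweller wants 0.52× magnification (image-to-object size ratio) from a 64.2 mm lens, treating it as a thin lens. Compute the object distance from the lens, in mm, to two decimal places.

With m = dᵢ/dₒ and 1/f = 1/dₒ + 1/dᵢ, substituting dᵢ = m·dₒ gives 1/f = (1 + 1/m)/dₒ, hence dₒ = f·(1 + 1/m).
dₒ = 64.2 × (1 + 1/0.52) = 64.2 × 2.92308 ≈ 187.662 mm.

187.66 mm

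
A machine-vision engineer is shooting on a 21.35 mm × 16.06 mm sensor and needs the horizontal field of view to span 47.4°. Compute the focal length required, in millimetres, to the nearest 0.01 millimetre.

24.32 mm

From α = 2·arctan(w/2f) we get f = w / (2·tan(α/2)).
With w = 21.35 mm and α/2 = 23.7°, tan(α/2) ≈ 0.43897, so f ≈ 21.35 / 0.87794 ≈ 24.3183 mm.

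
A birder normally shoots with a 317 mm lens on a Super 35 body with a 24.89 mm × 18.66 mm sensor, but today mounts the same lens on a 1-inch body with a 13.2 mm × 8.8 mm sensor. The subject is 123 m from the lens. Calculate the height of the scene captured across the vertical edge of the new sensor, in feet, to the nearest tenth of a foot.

11.2 ft

The focal length stays 317 mm; the relevant sensor dimension is now h = 8.8 mm. Object distance dₒ = 123 m = 123000 mm.
Thin-lens field height W = h·(dₒ − f)/f = 8.8 × (123000 − 317)/317 ≈ 3405.711 mm = 3405.711/304.8 ft = 11.1736 ft.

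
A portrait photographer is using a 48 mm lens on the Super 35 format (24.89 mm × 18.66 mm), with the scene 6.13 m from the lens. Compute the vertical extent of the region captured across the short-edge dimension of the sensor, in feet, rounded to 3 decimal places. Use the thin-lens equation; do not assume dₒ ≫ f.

7.757 ft

dₒ: 6.13 m = 6130 mm.
Similar triangles through the lens centre give W/dₒ = h/dᵢ; with 1/f = 1/dₒ + 1/dᵢ this gives W = h·(dₒ − f)/f.
W = 18.66 mm × (6130 − 48) / 48 = 18.66 × 126.7083 ≈ 2364.378 mm = 2364.378/304.8 ft = 7.75714 ft.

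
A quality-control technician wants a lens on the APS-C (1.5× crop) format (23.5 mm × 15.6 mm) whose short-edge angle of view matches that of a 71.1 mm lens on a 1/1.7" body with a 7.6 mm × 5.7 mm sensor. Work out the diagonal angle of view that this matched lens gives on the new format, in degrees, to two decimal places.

8.29°

Equal short-edge AOV ⇒ f₂ = f₁ · 15.6/5.7 = 71.1 × 2.73684 ≈ 194.5895 mm.
Sensor diagonal = √(23.5² + 15.6²) = √795.6100 ≈ 28.2066 mm.
Diagonal AOV on the new format = 2·arctan(28.2066 / (2 × 194.5895)) = 2·arctan(0.07248) ≈ 8.2908°.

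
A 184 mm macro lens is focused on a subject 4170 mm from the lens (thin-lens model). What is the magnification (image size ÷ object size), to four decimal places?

Thin lens: 1/f = 1/dₒ + 1/dᵢ → 1/dᵢ = 1/184 − 1/4170 = 0.0051950 mm⁻¹, so dᵢ ≈ 192.4937 mm.
Magnification m = dᵢ/dₒ = 192.4937/4170 ≈ 0.04616.

0.0462×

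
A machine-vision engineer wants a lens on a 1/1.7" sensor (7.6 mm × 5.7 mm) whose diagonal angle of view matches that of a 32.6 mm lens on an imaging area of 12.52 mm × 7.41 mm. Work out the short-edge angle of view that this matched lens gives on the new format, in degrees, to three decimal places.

Sensor diagonal = √(12.52² + 7.41²) = √211.6585 ≈ 14.5485 mm.
Sensor diagonal = √(7.6² + 5.7²) = √90.2500 ≈ 9.5000 mm.
Equal diagonal AOV ⇒ f₂ = f₁ · 9.5000/14.5485 = 32.6 × 0.65299 ≈ 21.2874 mm.
Short-edge AOV on the new format = 2·arctan(5.7 / (2 × 21.2874)) = 2·arctan(0.13388) ≈ 15.2510°.

15.251°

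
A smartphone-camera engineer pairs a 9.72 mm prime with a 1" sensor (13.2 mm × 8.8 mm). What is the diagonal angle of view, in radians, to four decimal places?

1.3689 rad

Sensor diagonal = √(13.2² + 8.8²) = √251.6800 ≈ 15.8644 mm.
Angle of view α = 2·arctan(d/2f) with d = 15.8644 mm and f = 9.72 mm.
d/2f = 0.81607; arctan(0.81607) ≈ 0.6845 rad, so α ≈ 1.3689 rad.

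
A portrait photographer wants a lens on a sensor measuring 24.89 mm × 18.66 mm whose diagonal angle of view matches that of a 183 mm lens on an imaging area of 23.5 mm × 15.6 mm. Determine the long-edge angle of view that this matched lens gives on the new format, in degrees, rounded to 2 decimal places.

7.06°

Sensor diagonal = √(23.5² + 15.6²) = √795.6100 ≈ 28.2066 mm.
Sensor diagonal = √(24.89² + 18.66²) = √967.7077 ≈ 31.1080 mm.
Equal diagonal AOV ⇒ f₂ = f₁ · 31.1080/28.2066 = 183 × 1.10286 ≈ 201.8241 mm.
Long-edge AOV on the new format = 2·arctan(24.89 / (2 × 201.8241)) = 2·arctan(0.06166) ≈ 7.0571°.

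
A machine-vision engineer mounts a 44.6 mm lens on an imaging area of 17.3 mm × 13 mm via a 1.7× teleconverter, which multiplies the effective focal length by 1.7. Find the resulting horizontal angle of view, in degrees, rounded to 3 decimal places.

13.017°

Effective focal length f = 44.6 × 1.7 = 75.82 mm.
α = 2·arctan(17.3 / (2 × 75.82)) = 2·arctan(0.11409) ≈ 13.0170°.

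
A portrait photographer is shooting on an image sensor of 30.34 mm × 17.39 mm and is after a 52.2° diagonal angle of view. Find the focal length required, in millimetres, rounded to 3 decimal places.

Sensor diagonal = √(30.34² + 17.39²) = √1222.9277 ≈ 34.9704 mm.
From α = 2·arctan(d/2f) we get f = d / (2·tan(α/2)).
With d = 34.9704 mm and α/2 = 26.1°, tan(α/2) ≈ 0.48989, so f ≈ 34.9704 / 0.97979 ≈ 35.6917 mm.

35.692 mm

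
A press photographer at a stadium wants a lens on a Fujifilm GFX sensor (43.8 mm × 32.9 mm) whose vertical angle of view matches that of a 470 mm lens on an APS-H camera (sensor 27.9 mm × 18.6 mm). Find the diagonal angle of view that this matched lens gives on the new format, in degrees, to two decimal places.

Equal vertical AOV ⇒ f₂ = f₁ · 32.9/18.6 = 470 × 1.76882 ≈ 831.3441 mm.
Sensor diagonal = √(43.8² + 32.9²) = √3000.8500 ≈ 54.7800 mm.
Diagonal AOV on the new format = 2·arctan(54.7800 / (2 × 831.3441)) = 2·arctan(0.03295) ≈ 3.7740°.

3.77°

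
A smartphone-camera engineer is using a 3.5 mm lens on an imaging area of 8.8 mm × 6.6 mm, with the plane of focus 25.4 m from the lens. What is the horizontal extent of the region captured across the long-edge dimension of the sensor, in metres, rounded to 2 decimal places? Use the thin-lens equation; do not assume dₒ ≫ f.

dₒ: 25.4 m = 25400 mm.
Similar triangles through the lens centre give W/dₒ = w/dᵢ; with 1/f = 1/dₒ + 1/dᵢ this gives W = w·(dₒ − f)/f.
W = 8.8 mm × (25400 − 3.5) / 3.5 = 8.8 × 7256.1429 ≈ 63854.057 mm = 63.8541 m.

63.85 m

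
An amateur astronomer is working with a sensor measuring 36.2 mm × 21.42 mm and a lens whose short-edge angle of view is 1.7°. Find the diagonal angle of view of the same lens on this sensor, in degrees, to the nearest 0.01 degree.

From the short-edge AOV: f = 21.42 / (2·tan(0.85°)) = 21.42 / 0.02967 ≈ 721.8739 mm.
Sensor diagonal = √(36.2² + 21.42²) = √1769.2564 ≈ 42.0625 mm.
Diagonal AOV = 2·arctan(42.0625 / (2 × 721.8739)) = 2·arctan(0.02913) ≈ 3.3376°.

3.34°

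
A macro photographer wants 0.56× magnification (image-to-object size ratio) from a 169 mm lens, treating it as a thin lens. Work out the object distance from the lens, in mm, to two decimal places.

With m = dᵢ/dₒ and 1/f = 1/dₒ + 1/dᵢ, substituting dᵢ = m·dₒ gives 1/f = (1 + 1/m)/dₒ, hence dₒ = f·(1 + 1/m).
dₒ = 169 × (1 + 1/0.56) = 169 × 2.78571 ≈ 470.786 mm.

470.79 mm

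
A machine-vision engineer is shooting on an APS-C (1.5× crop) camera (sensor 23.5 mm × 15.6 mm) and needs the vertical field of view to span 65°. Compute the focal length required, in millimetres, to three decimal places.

From α = 2·arctan(h/2f) we get f = h / (2·tan(α/2)).
With h = 15.6 mm and α/2 = 32.5°, tan(α/2) ≈ 0.63707, so f ≈ 15.6 / 1.27414 ≈ 12.2435 mm.

12.244 mm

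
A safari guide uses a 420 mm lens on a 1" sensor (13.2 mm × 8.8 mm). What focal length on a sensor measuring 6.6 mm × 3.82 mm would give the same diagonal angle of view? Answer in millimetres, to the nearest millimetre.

202 mm

Sensor diagonal = √(13.2² + 8.8²) = √251.6800 ≈ 15.8644 mm.
Sensor diagonal = √(6.6² + 3.82²) = √58.1524 ≈ 7.6258 mm.
Equal angle of view means equal diagonal/f ratio, so f₂ = f₁ · (diagonal₂/diagonal₁) = 420 × 7.6258/15.8644.
f₂ = 420 × 0.48068 ≈ 201.887 mm.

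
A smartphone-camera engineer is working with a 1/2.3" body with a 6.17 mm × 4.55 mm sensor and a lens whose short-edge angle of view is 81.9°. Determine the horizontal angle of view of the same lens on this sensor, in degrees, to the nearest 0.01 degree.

99.28°

From the short-edge AOV: f = 4.55 / (2·tan(40.95°)) = 4.55 / 1.73551 ≈ 2.6217 mm.
Horizontal AOV = 2·arctan(6.17 / (2 × 2.6217)) = 2·arctan(1.17672) ≈ 99.2827°.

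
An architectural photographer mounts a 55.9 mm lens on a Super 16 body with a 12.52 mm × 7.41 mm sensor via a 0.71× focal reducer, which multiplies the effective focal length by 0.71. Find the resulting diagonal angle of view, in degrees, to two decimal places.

20.77°

Effective focal length f = 55.9 × 0.71 = 39.689 mm.
Sensor diagonal = √(12.52² + 7.41²) = √211.6585 ≈ 14.5485 mm.
α = 2·arctan(14.548 / (2 × 39.689)) = 2·arctan(0.18328) ≈ 20.7719°.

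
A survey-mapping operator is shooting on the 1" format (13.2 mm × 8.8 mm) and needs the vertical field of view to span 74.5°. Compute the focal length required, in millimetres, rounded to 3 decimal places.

From α = 2·arctan(h/2f) we get f = h / (2·tan(α/2)).
With h = 8.8 mm and α/2 = 37.25°, tan(α/2) ≈ 0.76042, so f ≈ 8.8 / 1.52084 ≈ 5.7863 mm.

5.786 mm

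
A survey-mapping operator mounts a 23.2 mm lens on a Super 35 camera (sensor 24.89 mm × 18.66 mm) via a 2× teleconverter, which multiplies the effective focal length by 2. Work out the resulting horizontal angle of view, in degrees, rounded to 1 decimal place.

Effective focal length f = 23.2 × 2 = 46.4 mm.
α = 2·arctan(24.89 / (2 × 46.4)) = 2·arctan(0.26821) ≈ 30.0280°.

30.0°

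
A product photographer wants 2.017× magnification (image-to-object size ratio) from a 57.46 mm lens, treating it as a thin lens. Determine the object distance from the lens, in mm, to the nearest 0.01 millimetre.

85.95 mm

With m = dᵢ/dₒ and 1/f = 1/dₒ + 1/dᵢ, substituting dᵢ = m·dₒ gives 1/f = (1 + 1/m)/dₒ, hence dₒ = f·(1 + 1/m).
dₒ = 57.46 × (1 + 1/2.017) = 57.46 × 1.49579 ≈ 85.948 mm.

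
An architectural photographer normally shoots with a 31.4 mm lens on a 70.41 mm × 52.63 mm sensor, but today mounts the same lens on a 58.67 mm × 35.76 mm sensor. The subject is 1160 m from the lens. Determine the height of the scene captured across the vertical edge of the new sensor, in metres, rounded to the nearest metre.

The focal length stays 31.4 mm; the relevant sensor dimension is now h = 35.76 mm. Object distance dₒ = 1160 m = 1.16e+06 mm.
Thin-lens field height W = h·(dₒ − f)/f = 35.76 × (1.16e+06 − 31.4)/31.4 ≈ 1321034.304 mm = 1321.03 m.

1321 m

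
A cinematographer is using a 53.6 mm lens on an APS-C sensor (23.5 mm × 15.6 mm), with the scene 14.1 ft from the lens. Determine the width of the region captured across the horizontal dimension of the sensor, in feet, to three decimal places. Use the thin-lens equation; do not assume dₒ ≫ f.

dₒ: 14.1 ft × 304.8 mm/ft = 4297.68 mm.
Similar triangles through the lens centre give W/dₒ = w/dᵢ; with 1/f = 1/dₒ + 1/dᵢ this gives W = w·(dₒ − f)/f.
W = 23.5 mm × (4297.68 − 53.6) / 53.6 = 23.5 × 79.1806 ≈ 1860.744 mm = 1860.744/304.8 ft = 6.1048 ft.

6.105 ft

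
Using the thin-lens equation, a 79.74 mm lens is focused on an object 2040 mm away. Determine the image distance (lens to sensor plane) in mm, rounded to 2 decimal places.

82.98 mm

1/dᵢ = 1/f − 1/dₒ = 1/79.74 − 1/2040 = 0.0120506 mm⁻¹.
dᵢ = 1/0.0120506 ≈ 82.9837 mm.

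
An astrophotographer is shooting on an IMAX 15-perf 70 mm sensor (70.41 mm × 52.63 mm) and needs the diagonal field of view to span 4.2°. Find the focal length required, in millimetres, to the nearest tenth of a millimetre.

1198.7 mm

Sensor diagonal = √(70.41² + 52.63²) = √7727.4850 ≈ 87.9061 mm.
From α = 2·arctan(d/2f) we get f = d / (2·tan(α/2)).
With d = 87.9061 mm and α/2 = 2.1°, tan(α/2) ≈ 0.03667, so f ≈ 87.9061 / 0.07334 ≈ 1198.6652 mm.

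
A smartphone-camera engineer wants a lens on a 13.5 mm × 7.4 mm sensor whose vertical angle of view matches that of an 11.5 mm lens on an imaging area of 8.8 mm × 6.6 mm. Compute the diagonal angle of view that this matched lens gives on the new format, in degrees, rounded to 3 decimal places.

Equal vertical AOV ⇒ f₂ = f₁ · 7.4/6.6 = 11.5 × 1.12121 ≈ 12.8939 mm.
Sensor diagonal = √(13.5² + 7.4²) = √237.0100 ≈ 15.3951 mm.
Diagonal AOV on the new format = 2·arctan(15.3951 / (2 × 12.8939)) = 2·arctan(0.59699) ≈ 61.6736°.

61.674°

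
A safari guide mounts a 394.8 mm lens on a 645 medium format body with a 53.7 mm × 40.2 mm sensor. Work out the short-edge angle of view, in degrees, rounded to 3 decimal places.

Angle of view α = 2·arctan(h/2f) with h = 40.2 mm and f = 394.8 mm.
h/2f = 0.05091; arctan(0.05091) ≈ 2.9145°, so α ≈ 5.8290°.

5.829°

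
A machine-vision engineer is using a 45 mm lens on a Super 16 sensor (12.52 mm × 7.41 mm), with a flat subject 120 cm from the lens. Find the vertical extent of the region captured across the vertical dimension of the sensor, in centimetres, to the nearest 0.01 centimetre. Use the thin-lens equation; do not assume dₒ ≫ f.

19.02 cm

dₒ: 120 cm = 1200 mm.
Similar triangles through the lens centre give W/dₒ = h/dᵢ; with 1/f = 1/dₒ + 1/dᵢ this gives W = h·(dₒ − f)/f.
W = 7.41 mm × (1200 − 45) / 45 = 7.41 × 25.6667 ≈ 190.190 mm = 19.019 cm.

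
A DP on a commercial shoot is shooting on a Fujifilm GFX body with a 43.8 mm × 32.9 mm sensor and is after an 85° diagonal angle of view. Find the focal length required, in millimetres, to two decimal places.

29.89 mm

Sensor diagonal = √(43.8² + 32.9²) = √3000.8500 ≈ 54.7800 mm.
From α = 2·arctan(d/2f) we get f = d / (2·tan(α/2)).
With d = 54.7800 mm and α/2 = 42.5°, tan(α/2) ≈ 0.91633, so f ≈ 54.7800 / 1.83266 ≈ 29.8909 mm.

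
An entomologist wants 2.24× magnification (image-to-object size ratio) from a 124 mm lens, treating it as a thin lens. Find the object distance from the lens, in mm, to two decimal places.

With m = dᵢ/dₒ and 1/f = 1/dₒ + 1/dᵢ, substituting dᵢ = m·dₒ gives 1/f = (1 + 1/m)/dₒ, hence dₒ = f·(1 + 1/m).
dₒ = 124 × (1 + 1/2.24) = 124 × 1.44643 ≈ 179.357 mm.

179.36 mm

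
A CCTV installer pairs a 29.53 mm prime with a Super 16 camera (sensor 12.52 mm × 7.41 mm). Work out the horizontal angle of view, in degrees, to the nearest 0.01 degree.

23.94°

Angle of view α = 2·arctan(w/2f) with w = 12.52 mm and f = 29.53 mm.
w/2f = 0.21199; arctan(0.21199) ≈ 11.9688°, so α ≈ 23.9376°.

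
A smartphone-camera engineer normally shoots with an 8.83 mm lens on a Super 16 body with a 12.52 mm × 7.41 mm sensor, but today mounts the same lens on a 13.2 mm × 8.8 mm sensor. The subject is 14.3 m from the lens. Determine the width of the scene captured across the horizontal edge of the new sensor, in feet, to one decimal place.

The focal length stays 8.83 mm; the relevant sensor dimension is now w = 13.2 mm. Object distance dₒ = 14.3 m = 14300 mm.
Thin-lens field width W = w·(dₒ − f)/f = 13.2 × (14300 − 8.83)/8.83 ≈ 21363.923 mm = 21363.923/304.8 ft = 70.0916 ft.

70.1 ft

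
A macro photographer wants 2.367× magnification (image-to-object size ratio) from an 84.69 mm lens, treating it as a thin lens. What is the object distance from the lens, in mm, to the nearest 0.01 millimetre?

120.47 mm

With m = dᵢ/dₒ and 1/f = 1/dₒ + 1/dᵢ, substituting dᵢ = m·dₒ gives 1/f = (1 + 1/m)/dₒ, hence dₒ = f·(1 + 1/m).
dₒ = 84.69 × (1 + 1/2.367) = 84.69 × 1.42248 ≈ 120.469 mm.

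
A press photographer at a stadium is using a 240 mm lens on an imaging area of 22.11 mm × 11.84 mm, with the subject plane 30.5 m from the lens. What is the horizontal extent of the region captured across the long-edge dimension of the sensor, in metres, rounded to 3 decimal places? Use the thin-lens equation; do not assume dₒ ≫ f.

dₒ: 30.5 m = 30500 mm.
Similar triangles through the lens centre give W/dₒ = w/dᵢ; with 1/f = 1/dₒ + 1/dᵢ this gives W = w·(dₒ − f)/f.
W = 22.11 mm × (30500 − 240) / 240 = 22.11 × 126.0833 ≈ 2787.702 mm = 2.7877 m.

2.788 m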